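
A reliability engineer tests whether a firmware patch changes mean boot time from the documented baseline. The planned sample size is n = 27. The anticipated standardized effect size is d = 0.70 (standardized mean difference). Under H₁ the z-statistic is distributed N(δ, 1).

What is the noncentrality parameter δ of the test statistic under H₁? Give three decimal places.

The noncentrality parameter scales effect size by the design's sample-size factor: δ = d·√n = 0.70 × √27 = 3.6373

δ ≈ 3.637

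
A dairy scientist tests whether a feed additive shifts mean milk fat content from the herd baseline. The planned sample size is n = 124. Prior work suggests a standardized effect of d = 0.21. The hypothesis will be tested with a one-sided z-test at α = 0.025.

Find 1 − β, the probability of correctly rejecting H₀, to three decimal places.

Noncentrality parameter: δ = d·√n = 0.21 × √124 = 2.3385
One-sided α = 0.025 → critical value z_{0.025} = 1.960.
Power = P(Z > 1.960 − δ) = Φ(0.378) = 0.6475.

Power ≈ 0.647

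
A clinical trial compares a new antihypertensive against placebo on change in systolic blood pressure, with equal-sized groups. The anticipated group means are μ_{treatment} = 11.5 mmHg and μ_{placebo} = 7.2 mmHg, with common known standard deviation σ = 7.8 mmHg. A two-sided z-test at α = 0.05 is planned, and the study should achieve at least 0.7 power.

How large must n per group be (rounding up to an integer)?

Standardized effect: d = |μ_{treatment} − μ_{placebo}| / σ = |11.5 − 7.2| / 7.8 = 0.5513
For power 0.7 need Φ(δ − z_{0.025}) = 0.7, so δ = z_{0.025} + z_{0.30} = 1.960 + 0.524 = 2.484.
(Ignoring the negligible lower-tail rejection probability gives the usual closed-form inversion.)
δ = d·√(n/2) ⇒ n = 2(δ/d)² = 2 × (2.484 / 0.5513)² = 40.62.
Rounding up, n = 41 per group.

n = 41 per group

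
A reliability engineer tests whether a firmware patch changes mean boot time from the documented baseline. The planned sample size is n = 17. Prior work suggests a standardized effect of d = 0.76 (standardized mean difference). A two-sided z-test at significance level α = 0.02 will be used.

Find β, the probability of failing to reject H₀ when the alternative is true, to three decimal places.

Noncentrality parameter: δ = d·√n = 0.76 × √17 = 3.1336
Two-sided α = 0.02 → critical value z_{0.01} = 2.326.
Power = Φ(δ − 2.326) + Φ(−δ − 2.326) = Φ(0.807) + Φ(-5.460) = 0.7902 + 0.0000 = 0.7902.
Type II error: β = 1 − power = 1 − 0.7902 = 0.2098.

β ≈ 0.210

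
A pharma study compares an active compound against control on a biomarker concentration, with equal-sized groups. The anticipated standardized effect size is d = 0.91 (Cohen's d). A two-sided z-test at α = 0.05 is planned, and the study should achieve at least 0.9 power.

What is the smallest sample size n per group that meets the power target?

n = 26 per group

Set Φ(δ − 1.960) = 0.9; then δ − 1.960 = Φ⁻¹(0.9) = 1.282, giving δ = 3.242.
(Ignoring the negligible lower-tail rejection probability gives the usual closed-form inversion.)
δ = d·√(n/2) ⇒ n = 2(δ/d)² = 2 × (3.242 / 0.91)² = 25.38.
Round up to the next whole unit.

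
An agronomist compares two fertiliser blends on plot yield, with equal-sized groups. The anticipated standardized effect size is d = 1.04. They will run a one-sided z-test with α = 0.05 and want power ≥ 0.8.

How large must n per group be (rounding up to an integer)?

Set Φ(δ − 1.645) = 0.8; then δ − 1.645 = Φ⁻¹(0.8) = 0.842, giving δ = 2.486.
δ = d·√(n/2) ⇒ n = 2(δ/d)² = 2 × (2.486 / 1.04)² = 11.43.
Round up to the next whole unit.

n = 12 per group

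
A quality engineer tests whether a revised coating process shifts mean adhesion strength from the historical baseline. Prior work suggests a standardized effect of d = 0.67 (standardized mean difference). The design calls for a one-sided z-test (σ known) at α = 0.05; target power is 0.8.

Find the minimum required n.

n = 14

For power 0.8 need Φ(δ − z_{0.05}) = 0.8, so δ = z_{0.05} + z_{0.20} = 1.645 + 0.842 = 2.486.
δ = d·√n ⇒ n = (δ/d)² = (2.486 / 0.67)² = 13.77.
Round up to the next whole unit.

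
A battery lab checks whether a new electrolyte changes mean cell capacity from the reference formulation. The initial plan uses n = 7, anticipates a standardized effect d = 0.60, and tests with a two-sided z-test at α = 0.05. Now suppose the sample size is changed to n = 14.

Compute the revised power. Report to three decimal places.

With n = 14: δ = d·√n = 0.60 × √14 = 2.2450. Critical value z_{0.025} = 1.960.
Revised power = Φ(δ − 1.960) + Φ(−δ − 1.960) = Φ(0.285) + Φ(-4.205) = 0.6122 + 0.0000 = 0.6122.

Power ≈ 0.612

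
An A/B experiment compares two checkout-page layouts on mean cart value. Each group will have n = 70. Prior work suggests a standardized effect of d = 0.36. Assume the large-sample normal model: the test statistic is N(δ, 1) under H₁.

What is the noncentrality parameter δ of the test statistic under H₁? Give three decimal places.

δ ≈ 2.130

The noncentrality parameter scales effect size by the design's sample-size factor: δ = d·√(n/2) = 0.36 × √(70/2) = 2.1298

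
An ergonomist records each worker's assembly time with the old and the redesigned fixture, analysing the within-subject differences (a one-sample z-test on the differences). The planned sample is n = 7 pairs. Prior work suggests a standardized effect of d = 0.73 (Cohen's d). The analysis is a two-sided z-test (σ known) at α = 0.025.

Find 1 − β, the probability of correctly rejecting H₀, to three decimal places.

Power ≈ 0.378

Noncentrality parameter: δ = d·√n = 0.73 × √7 = 1.9314
Critical value for a two-sided test at α = 0.025: z_{α/2} = 2.241.
Power = Φ(δ − 2.241) + Φ(−δ − 2.241) = Φ(-0.310) + Φ(-4.173) = 0.3783 + 0.0000 = 0.3783.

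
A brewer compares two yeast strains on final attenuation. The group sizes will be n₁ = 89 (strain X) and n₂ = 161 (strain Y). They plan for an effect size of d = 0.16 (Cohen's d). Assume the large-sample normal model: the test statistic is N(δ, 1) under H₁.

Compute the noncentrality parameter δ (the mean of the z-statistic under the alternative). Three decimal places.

δ ≈ 1.211

The noncentrality parameter scales effect size by the design's sample-size factor: δ = d / √(1/n₁ + 1/n₂) = 0.16 / √(1/89 + 1/161) = 1.2113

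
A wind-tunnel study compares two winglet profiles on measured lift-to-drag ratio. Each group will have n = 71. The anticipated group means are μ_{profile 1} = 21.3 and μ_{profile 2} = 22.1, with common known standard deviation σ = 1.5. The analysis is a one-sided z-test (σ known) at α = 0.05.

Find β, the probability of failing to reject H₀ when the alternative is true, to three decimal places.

β ≈ 0.063

Standardized effect: d = |μ_{profile 1} − μ_{profile 2}| / σ = |21.3 − 22.1| / 1.5 = 0.5333
Noncentrality parameter: δ = d·√(n/2) = 0.5333 × √(71/2) = 3.1777
One-sided α = 0.05 → critical value z_{0.05} = 1.645.
Power = Φ(δ − 1.645) = Φ(1.533) = 0.9373.
Type II error: β = 1 − power = 1 − 0.9373 = 0.0627.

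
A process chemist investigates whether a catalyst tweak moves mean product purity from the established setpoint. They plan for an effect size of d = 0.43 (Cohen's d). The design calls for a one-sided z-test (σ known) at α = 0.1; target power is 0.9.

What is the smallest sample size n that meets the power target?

Set Φ(δ − 1.282) = 0.9; then δ − 1.282 = Φ⁻¹(0.9) = 1.282, giving δ = 2.563.
δ = d·√n ⇒ n = (δ/d)² = (2.563 / 0.43)² = 35.53.
Rounding up, n = 36.

n = 36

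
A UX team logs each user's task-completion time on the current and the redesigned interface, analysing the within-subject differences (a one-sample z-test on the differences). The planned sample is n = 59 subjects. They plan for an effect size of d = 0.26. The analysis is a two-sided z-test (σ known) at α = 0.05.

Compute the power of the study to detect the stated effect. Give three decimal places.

Power ≈ 0.515

Noncentrality parameter: δ = d·√n = 0.26 × √59 = 1.9971
Critical value for a two-sided test at α = 0.05: z_{α/2} = 1.960.
Power = Φ(δ − 1.960) + Φ(−δ − 1.960) = Φ(0.037) + Φ(-3.957) = 0.5148 + 0.0000 = 0.5148.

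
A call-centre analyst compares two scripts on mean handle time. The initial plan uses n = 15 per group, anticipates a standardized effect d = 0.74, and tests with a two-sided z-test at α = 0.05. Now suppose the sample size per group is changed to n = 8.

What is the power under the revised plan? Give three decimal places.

Power ≈ 0.316

With n = 8 per group: δ = d·√(n/2) = 0.74 × √(8/2) = 1.4800. Critical value z_{0.025} = 1.960.
Revised power = Φ(δ − 1.960) + Φ(−δ − 1.960) = Φ(-0.480) + Φ(-3.440) = 0.3156 + 0.0003 = 0.3159.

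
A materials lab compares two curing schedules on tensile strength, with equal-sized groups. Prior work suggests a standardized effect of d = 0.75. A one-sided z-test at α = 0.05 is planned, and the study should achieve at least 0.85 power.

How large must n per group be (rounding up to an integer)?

n = 26 per group

Set Φ(δ − 1.645) = 0.85; then δ − 1.645 = Φ⁻¹(0.85) = 1.036, giving δ = 2.681.
δ = d·√(n/2) ⇒ n = 2(δ/d)² = 2 × (2.681 / 0.75)² = 25.56.
Round up to the next whole unit.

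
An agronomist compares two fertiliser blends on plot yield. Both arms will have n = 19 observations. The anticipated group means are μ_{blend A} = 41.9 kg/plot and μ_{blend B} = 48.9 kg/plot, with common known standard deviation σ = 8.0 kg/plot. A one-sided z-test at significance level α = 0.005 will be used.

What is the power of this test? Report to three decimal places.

Standardized effect: d = |μ_{blend A} − μ_{blend B}| / σ = |41.9 − 48.9| / 8.0 = 0.8750
Noncentrality parameter: δ = d·√(n/2) = 0.8750 × √(19/2) = 2.6969
One-sided α = 0.005 → critical value z_{0.005} = 2.576.
Power = P(Z > 2.576 − δ) = Φ(0.121) = 0.5482.

Power ≈ 0.548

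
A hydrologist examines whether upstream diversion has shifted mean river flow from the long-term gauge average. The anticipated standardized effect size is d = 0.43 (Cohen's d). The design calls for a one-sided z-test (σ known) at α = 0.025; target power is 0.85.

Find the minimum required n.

n = 49

Set Φ(δ − 1.960) = 0.85; then δ − 1.960 = Φ⁻¹(0.85) = 1.036, giving δ = 2.996.
δ = d·√n ⇒ n = (δ/d)² = (2.996 / 0.43)² = 48.56.
Rounding up, n = 49.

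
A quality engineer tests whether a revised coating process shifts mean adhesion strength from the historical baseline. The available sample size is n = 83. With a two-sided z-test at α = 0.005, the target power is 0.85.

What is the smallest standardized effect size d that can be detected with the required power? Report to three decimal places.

d ≈ 0.422

Need Φ(δ − 2.807) = 0.85, so δ = 2.807 + 1.036 = 3.843.
(The second rejection-region term Φ(−δ − z_{α/2}) is negligible and dropped.)
δ = d·√n ⇒ d = δ/√n = 3.843/√83 = 0.4219.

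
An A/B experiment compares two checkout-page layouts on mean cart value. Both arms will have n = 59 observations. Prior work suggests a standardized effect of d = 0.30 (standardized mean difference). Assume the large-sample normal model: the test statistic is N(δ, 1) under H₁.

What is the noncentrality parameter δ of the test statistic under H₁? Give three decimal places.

δ ≈ 1.629

δ = d·√(n/2) = 0.30 × √(59/2) = 1.6294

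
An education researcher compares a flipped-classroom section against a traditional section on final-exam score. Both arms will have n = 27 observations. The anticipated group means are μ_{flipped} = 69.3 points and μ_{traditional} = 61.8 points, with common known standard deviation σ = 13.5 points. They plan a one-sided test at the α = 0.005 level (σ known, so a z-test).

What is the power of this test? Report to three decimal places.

Power ≈ 0.296

Standardized effect: d = |μ_{flipped} − μ_{traditional}| / σ = |69.3 − 61.8| / 13.5 = 0.5556
Noncentrality parameter: δ = d·√(n/2) = 0.5556 × √(27/2) = 2.0412
One-sided α = 0.005 → critical value z_{0.005} = 2.576.
Power = P(Z > 2.576 − δ) = Φ(-0.535) = 0.2965.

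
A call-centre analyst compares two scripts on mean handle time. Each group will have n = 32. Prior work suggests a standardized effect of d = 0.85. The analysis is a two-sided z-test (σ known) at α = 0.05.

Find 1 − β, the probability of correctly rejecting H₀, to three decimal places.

Noncentrality parameter: δ = d·√(n/2) = 0.85 × √(32/2) = 3.4000
Two-sided α = 0.05 → critical value z_{0.025} = 1.960.
Power = Φ(δ − 1.960) + Φ(−δ − 1.960) = Φ(1.440) + Φ(-5.360) = 0.9251 + 0.0000 = 0.9251.

Power ≈ 0.925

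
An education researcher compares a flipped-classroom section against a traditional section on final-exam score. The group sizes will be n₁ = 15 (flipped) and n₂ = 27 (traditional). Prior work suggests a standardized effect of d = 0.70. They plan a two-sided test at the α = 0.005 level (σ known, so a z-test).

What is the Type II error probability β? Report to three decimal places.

Noncentrality parameter: λ = d / √(1/n₁ + 1/n₂) = 0.70 / √(1/15 + 1/27) = 2.1737
Critical value for a two-sided test at α = 0.005: z_{α/2} = 2.807.
Power = Φ(λ − 2.807) + Φ(−λ − 2.807) = Φ(-0.633) + Φ(-4.981) = 0.2633 + 0.0000 = 0.2633.
Type II error: β = 1 − power = 1 − 0.2633 = 0.7367.

β ≈ 0.737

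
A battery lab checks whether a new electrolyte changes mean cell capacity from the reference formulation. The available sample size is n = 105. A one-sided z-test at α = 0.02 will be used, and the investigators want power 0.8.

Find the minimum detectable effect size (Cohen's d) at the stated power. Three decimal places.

Need Φ(δ − 2.054) = 0.8, so δ = 2.054 + 0.842 = 2.895.
δ = d·√n ⇒ d = δ/√n = 2.895/√105 = 0.2826.

d ≈ 0.283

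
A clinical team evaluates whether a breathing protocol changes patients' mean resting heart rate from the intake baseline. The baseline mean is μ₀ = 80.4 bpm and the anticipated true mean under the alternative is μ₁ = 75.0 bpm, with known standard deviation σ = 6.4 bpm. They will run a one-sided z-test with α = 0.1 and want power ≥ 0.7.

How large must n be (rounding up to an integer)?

Standardized effect: d = |μ₁ − μ₀| / σ = |75.0 − 80.4| / 6.4 = 0.8438
Set Φ(δ − 1.282) = 0.7; then δ − 1.282 = Φ⁻¹(0.7) = 0.524, giving δ = 1.806.
δ = d·√n ⇒ n = (δ/d)² = (1.806 / 0.8438)² = 4.58.
Round up to the next whole unit.

n = 5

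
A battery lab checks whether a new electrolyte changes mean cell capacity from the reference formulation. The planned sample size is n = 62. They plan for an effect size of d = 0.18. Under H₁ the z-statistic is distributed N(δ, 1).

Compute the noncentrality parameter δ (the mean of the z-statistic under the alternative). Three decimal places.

δ ≈ 1.417

δ = d·√n = 0.18 × √62 = 1.4173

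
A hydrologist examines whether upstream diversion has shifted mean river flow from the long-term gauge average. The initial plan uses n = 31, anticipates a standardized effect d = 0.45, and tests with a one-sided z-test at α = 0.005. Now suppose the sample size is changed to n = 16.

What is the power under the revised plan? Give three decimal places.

Power ≈ 0.219

With n = 16: δ = d·√n = 0.45 × √16 = 1.8000. Critical value z_{0.005} = 2.576.
Revised power = Φ(δ − 2.576) = Φ(-0.776) = 0.2189.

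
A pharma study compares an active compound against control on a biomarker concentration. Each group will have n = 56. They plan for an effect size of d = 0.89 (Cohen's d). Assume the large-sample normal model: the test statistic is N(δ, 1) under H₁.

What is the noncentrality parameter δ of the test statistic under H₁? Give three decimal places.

The noncentrality parameter scales effect size by the design's sample-size factor: δ = d·√(n/2) = 0.89 × √(56/2) = 4.7094

δ ≈ 4.709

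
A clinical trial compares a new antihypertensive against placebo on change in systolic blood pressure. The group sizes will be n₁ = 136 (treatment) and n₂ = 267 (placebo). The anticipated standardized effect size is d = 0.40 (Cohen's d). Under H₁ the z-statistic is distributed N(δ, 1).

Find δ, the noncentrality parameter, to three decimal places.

δ ≈ 3.797

The noncentrality parameter scales effect size by the design's sample-size factor: δ = d / √(1/n₁ + 1/n₂) = 0.40 / √(1/136 + 1/267) = 3.7969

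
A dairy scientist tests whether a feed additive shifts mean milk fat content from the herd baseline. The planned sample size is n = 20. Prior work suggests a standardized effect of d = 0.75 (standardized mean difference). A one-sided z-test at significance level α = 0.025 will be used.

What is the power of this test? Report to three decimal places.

Power ≈ 0.918

Noncentrality parameter: δ = d·√n = 0.75 × √20 = 3.3541
Critical value for a one-sided test at α = 0.025: z_α = 1.960.
Power = P(Z > 1.960 − δ) = Φ(1.394) = 0.9184.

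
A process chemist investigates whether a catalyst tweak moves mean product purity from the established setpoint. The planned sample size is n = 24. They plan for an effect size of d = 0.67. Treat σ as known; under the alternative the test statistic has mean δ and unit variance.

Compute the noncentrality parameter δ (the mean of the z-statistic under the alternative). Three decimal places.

The noncentrality parameter scales effect size by the design's sample-size factor: δ = d·√n = 0.67 × √24 = 3.2823

δ ≈ 3.282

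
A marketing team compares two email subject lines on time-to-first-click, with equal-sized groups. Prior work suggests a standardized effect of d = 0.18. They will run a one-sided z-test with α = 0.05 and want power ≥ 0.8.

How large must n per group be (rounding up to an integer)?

For power 0.8 need Φ(δ − z_{0.05}) = 0.8, so δ = z_{0.05} + z_{0.20} = 1.645 + 0.842 = 2.486.
δ = d·√(n/2) ⇒ n = 2(δ/d)² = 2 × (2.486 / 0.18)² = 381.64.
Round up to the next whole unit.

n = 382 per group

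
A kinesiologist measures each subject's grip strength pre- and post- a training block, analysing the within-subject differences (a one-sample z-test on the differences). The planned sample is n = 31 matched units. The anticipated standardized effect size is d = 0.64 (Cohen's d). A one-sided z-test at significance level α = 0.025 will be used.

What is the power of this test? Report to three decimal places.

Power ≈ 0.946

Noncentrality parameter: δ = d·√n = 0.64 × √31 = 3.5634
One-sided α = 0.025 → critical value z_{0.025} = 1.960.
Power = Φ(δ − 1.960) = Φ(1.603) = 0.9456.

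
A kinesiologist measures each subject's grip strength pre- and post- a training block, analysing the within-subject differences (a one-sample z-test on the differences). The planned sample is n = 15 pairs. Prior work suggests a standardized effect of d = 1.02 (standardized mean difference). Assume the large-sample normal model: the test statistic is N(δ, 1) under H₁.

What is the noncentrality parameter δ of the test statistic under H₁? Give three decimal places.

δ ≈ 3.950

δ = d·√n = 1.02 × √15 = 3.9504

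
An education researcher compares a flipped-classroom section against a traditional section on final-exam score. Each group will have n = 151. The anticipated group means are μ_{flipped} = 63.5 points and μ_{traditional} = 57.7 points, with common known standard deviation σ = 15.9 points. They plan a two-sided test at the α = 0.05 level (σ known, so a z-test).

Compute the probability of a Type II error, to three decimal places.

Standardized effect: d = |μ_{flipped} − μ_{traditional}| / σ = |63.5 − 57.7| / 15.9 = 0.3648
Noncentrality parameter: δ = d·√(n/2) = 0.3648 × √(151/2) = 3.1696
Critical value for a two-sided test at α = 0.05: z_{α/2} = 1.960.
Power = Φ(δ − 1.960) + Φ(−δ − 1.960) = Φ(1.210) + Φ(-5.130) = 0.8868 + 0.0000 = 0.8868.
Type II error: β = 1 − power = 1 − 0.8868 = 0.1132.

β ≈ 0.113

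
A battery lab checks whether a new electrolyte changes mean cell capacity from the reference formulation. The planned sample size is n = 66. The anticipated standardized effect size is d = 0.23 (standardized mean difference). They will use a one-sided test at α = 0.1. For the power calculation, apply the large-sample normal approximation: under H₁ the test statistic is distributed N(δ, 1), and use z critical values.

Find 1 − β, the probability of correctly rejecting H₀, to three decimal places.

Power ≈ 0.721

Noncentrality parameter: δ = d·√n = 0.23 × √66 = 1.8685
Critical value for a one-sided test at α = 0.1: z_α = 1.282.
Power = Φ(δ − 1.282) = Φ(0.587) = 0.7214.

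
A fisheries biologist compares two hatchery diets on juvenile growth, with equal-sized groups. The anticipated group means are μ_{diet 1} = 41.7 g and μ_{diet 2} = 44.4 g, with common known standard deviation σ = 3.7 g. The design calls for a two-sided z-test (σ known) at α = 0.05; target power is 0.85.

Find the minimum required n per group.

Standardized effect: d = |μ_{diet 1} − μ_{diet 2}| / σ = |41.7 − 44.4| / 3.7 = 0.7297
Set Φ(δ − 1.960) = 0.85; then δ − 1.960 = Φ⁻¹(0.85) = 1.036, giving δ = 2.996.
(The Φ(−δ − z_{α/2}) term is vanishingly small for δ > 0 and is dropped in the standard sample-size formula.)
δ = d·√(n/2) ⇒ n = 2(δ/d)² = 2 × (2.996 / 0.7297)² = 33.72.
Rounding up, n = 34 per group.

n = 34 per group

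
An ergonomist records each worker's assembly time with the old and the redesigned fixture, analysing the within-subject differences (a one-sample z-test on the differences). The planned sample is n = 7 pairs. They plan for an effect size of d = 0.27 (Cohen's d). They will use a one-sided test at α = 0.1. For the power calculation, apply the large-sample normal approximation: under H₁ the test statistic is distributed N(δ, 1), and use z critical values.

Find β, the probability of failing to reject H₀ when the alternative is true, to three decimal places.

β ≈ 0.715

Noncentrality parameter: δ = d·√n = 0.27 × √7 = 0.7144
One-sided α = 0.1 → critical value z_{0.1} = 1.282.
Power = Φ(δ − 1.282) = Φ(-0.567) = 0.2853.
Type II error: β = 1 − power = 1 − 0.2853 = 0.7147.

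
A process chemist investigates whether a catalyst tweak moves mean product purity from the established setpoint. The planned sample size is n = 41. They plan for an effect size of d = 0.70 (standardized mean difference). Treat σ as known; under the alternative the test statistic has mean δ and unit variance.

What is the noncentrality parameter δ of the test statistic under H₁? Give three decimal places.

δ ≈ 4.482

The noncentrality parameter scales effect size by the design's sample-size factor: δ = d·√n = 0.70 × √41 = 4.4822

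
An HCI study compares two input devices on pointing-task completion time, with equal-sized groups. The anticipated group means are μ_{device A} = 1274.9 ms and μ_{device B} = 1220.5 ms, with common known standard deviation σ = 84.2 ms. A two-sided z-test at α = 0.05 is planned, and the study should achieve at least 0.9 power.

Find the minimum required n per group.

Standardized effect: d = |μ_{device A} − μ_{device B}| / σ = |1274.9 − 1220.5| / 84.2 = 0.6461
Set Φ(δ − 1.960) = 0.9; then δ − 1.960 = Φ⁻¹(0.9) = 1.282, giving δ = 3.242.
(Ignoring the negligible lower-tail rejection probability gives the usual closed-form inversion.)
δ = d·√(n/2) ⇒ n = 2(δ/d)² = 2 × (3.242 / 0.6461)² = 50.34.
Round up to the next whole unit.

n = 51 per group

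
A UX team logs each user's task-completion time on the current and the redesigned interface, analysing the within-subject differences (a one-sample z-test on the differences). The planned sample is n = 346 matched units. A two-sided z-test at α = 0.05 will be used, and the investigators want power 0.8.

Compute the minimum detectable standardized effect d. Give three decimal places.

Required noncentrality: δ = z_{0.025} + z_{0.20} = 1.960 + 0.842 = 2.802.
(The second rejection-region term Φ(−δ − z_{α/2}) is negligible and dropped.)
δ = d·√n ⇒ d = δ/√n = 2.802/√346 = 0.1506.

d ≈ 0.151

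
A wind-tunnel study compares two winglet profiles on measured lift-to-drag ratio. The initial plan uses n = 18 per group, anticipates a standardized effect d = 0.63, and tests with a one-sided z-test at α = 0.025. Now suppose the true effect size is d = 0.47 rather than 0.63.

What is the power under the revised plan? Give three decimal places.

With d = 0.47: δ = d·√(n/2) = 0.47 × √(18/2) = 1.4100. Critical value z_{0.025} = 1.960.
Revised power = Φ(δ − 1.960) = Φ(-0.550) = 0.2912.

Power ≈ 0.291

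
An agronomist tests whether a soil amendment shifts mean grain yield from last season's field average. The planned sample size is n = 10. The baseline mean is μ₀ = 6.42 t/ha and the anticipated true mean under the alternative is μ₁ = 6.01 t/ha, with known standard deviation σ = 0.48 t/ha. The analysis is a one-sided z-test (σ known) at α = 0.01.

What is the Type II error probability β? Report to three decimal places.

Standardized effect: d = |μ₁ − μ₀| / σ = |6.01 − 6.42| / 0.48 = 0.8542
Noncentrality parameter: δ = d·√n = 0.8542 × √10 = 2.7011
Critical value for a one-sided test at α = 0.01: z_α = 2.326.
Power = Φ(δ − 2.326) = Φ(0.375) = 0.6461.
Type II error: β = 1 − power = 1 − 0.6461 = 0.3539.

β ≈ 0.354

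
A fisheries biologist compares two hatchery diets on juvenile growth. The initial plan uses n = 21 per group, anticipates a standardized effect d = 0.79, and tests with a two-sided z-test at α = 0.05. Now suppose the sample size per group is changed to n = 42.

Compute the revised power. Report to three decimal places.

Power ≈ 0.952

With n = 42 per group: δ = d·√(n/2) = 0.79 × √(42/2) = 3.6202. Critical value z_{0.025} = 1.960.
Revised power = Φ(δ − 1.960) + Φ(−δ − 1.960) = Φ(1.660) + Φ(-5.580) = 0.9516 + 0.0000 = 0.9516.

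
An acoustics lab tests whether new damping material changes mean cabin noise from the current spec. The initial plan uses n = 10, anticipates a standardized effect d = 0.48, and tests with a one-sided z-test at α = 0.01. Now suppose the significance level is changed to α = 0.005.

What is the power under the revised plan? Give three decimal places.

Power ≈ 0.145

δ = d·√n = 0.48 × √10 = 1.5179 (unchanged). New critical value: z_{0.005} = 2.576.
Revised power = Φ(δ − 2.576) = Φ(-1.058) = 0.1450.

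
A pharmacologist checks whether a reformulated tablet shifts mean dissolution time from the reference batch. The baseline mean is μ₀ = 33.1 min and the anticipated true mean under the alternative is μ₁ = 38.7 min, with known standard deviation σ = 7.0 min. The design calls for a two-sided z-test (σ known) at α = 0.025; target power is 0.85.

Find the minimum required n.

n = 17

Standardized effect: d = |μ₁ − μ₀| / σ = |38.7 − 33.1| / 7.0 = 0.8000
For power 0.85 need Φ(δ − z_{0.0125}) = 0.85, so δ = z_{0.0125} + z_{0.15} = 2.241 + 1.036 = 3.278.
(The Φ(−δ − z_{α/2}) term is vanishingly small for δ > 0 and is dropped in the standard sample-size formula.)
δ = d·√n ⇒ n = (δ/d)² = (3.278 / 0.8000)² = 16.79.
Round up to the next whole unit.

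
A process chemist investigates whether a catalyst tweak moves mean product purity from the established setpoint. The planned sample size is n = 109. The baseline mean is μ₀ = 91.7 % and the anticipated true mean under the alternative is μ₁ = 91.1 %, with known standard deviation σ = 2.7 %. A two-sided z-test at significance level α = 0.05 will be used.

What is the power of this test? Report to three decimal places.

Power ≈ 0.641

Standardized effect: d = |μ₁ − μ₀| / σ = |91.1 − 91.7| / 2.7 = 0.2222
Noncentrality parameter: δ = d·√n = 0.2222 × √109 = 2.3201
Two-sided α = 0.05 → critical value z_{0.025} = 1.960.
Power = Φ(δ − 1.960) + Φ(−δ − 1.960) = Φ(0.360) + Φ(-4.280) = 0.6406 + 0.0000 = 0.6406.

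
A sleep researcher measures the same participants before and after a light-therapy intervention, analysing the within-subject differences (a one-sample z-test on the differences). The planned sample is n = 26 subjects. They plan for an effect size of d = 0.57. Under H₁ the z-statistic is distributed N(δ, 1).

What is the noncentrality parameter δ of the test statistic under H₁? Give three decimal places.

δ = d·√n = 0.57 × √26 = 2.9064

δ ≈ 2.906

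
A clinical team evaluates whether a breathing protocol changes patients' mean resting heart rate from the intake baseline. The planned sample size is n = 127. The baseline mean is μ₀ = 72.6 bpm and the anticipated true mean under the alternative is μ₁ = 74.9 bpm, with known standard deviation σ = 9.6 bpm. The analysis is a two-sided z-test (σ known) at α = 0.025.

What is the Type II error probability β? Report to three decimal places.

Standardized effect: d = |μ₁ − μ₀| / σ = |74.9 − 72.6| / 9.6 = 0.2396
Noncentrality parameter: δ = d·√n = 0.2396 × √127 = 2.7000
Critical value for a two-sided test at α = 0.025: z_{α/2} = 2.241.
Power = Φ(δ − 2.241) + Φ(−δ − 2.241) = Φ(0.459) + Φ(-4.941) = 0.6767 + 0.0000 = 0.6767.
Type II error: β = 1 − power = 1 − 0.6767 = 0.3233.

β ≈ 0.323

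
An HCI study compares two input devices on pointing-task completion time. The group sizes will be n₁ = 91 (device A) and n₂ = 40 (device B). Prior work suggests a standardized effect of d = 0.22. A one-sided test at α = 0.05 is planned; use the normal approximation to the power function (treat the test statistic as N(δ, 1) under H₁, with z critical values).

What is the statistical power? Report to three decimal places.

Power ≈ 0.314

Noncentrality parameter: δ = d / √(1/n₁ + 1/n₂) = 0.22 / √(1/91 + 1/40) = 1.1597
One-sided α = 0.05 → critical value z_{0.05} = 1.645.
Power = P(Z > 1.645 − δ) = Φ(-0.485) = 0.3138.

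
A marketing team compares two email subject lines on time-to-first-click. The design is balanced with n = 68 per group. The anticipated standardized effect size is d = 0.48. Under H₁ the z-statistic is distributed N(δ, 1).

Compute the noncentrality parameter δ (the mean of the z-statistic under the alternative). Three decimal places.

δ = d·√(n/2) = 0.48 × √(68/2) = 2.7989

δ ≈ 2.799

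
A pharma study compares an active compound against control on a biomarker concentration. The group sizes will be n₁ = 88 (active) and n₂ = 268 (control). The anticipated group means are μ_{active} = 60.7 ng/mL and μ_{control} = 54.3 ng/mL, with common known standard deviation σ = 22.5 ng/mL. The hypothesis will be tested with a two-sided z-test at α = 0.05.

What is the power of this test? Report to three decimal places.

Standardized effect: d = |μ_{active} − μ_{control}| / σ = |60.7 − 54.3| / 22.5 = 0.2844
Noncentrality parameter: δ = d / √(1/n₁ + 1/n₂) = 0.2844 / √(1/88 + 1/268) = 2.3152
Critical value for a two-sided test at α = 0.05: z_{α/2} = 1.960.
Power = Φ(δ − 1.960) + Φ(−δ − 1.960) = Φ(0.355) + Φ(-4.275) = 0.6388 + 0.0000 = 0.6388.

Power ≈ 0.639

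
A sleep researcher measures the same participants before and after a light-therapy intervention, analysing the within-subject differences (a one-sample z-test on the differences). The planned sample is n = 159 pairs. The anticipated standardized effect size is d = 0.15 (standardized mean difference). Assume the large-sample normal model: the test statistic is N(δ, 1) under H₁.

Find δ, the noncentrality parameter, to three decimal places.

δ = d·√n = 0.15 × √159 = 1.8914

δ ≈ 1.891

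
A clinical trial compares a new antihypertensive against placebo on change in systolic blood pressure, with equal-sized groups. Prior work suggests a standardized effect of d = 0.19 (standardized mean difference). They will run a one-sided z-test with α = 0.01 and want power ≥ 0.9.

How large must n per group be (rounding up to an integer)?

For power 0.9 need Φ(δ − z_{0.01}) = 0.9, so δ = z_{0.01} + z_{0.10} = 2.326 + 1.282 = 3.608.
δ = d·√(n/2) ⇒ n = 2(δ/d)² = 2 × (3.608 / 0.19)² = 721.16.
Rounding up, n = 722 per group.

n = 722 per group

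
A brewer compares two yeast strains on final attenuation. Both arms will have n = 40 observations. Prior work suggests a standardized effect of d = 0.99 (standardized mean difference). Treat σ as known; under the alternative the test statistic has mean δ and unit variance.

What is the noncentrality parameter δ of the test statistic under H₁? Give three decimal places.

δ ≈ 4.427

δ = d·√(n/2) = 0.99 × √(40/2) = 4.4274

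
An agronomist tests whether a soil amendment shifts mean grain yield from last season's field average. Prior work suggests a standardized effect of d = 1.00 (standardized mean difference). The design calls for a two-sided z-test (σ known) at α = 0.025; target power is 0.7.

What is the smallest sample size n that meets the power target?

n = 8

Set Φ(δ − 2.241) = 0.7; then δ − 2.241 = Φ⁻¹(0.7) = 0.524, giving δ = 2.766.
(For δ > 0 the lower-tail rejection region contributes negligibly to power, so the one-term inversion is standard.)
δ = d·√n ⇒ n = (δ/d)² = (2.766 / 1.00)² = 7.65.
Rounding up, n = 8.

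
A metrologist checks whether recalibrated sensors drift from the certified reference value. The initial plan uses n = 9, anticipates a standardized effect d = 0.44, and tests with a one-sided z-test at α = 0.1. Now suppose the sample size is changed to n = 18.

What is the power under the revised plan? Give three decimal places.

Power ≈ 0.721

With n = 18: δ = d·√n = 0.44 × √18 = 1.8668. Critical value z_{0.1} = 1.282.
Revised power = P(Z > 1.282 − δ) = Φ(0.585) = 0.7208.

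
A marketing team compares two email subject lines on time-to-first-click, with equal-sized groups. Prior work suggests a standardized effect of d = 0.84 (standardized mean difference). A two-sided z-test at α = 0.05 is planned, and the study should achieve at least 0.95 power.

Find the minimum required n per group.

Set Φ(δ − 1.960) = 0.95; then δ − 1.960 = Φ⁻¹(0.95) = 1.645, giving δ = 3.605.
(Ignoring the negligible lower-tail rejection probability gives the usual closed-form inversion.)
δ = d·√(n/2) ⇒ n = 2(δ/d)² = 2 × (3.605 / 0.84)² = 36.83.
Round up to the next whole unit.

n = 37 per group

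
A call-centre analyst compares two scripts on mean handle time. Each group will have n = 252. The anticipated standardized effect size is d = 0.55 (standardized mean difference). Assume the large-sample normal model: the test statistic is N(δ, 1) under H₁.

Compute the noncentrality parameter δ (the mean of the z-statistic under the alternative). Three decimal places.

The noncentrality parameter scales effect size by the design's sample-size factor: δ = d·√(n/2) = 0.55 × √(252/2) = 6.1737

δ ≈ 6.174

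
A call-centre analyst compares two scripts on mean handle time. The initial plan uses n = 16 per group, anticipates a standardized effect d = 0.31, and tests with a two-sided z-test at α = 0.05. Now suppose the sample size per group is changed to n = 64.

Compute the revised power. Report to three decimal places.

Power ≈ 0.418

With n = 64 per group: δ = d·√(n/2) = 0.31 × √(64/2) = 1.7536. Critical value z_{0.025} = 1.960.
Revised power = Φ(δ − 1.960) + Φ(−δ − 1.960) = Φ(-0.206) + Φ(-3.714) = 0.4183 + 0.0001 = 0.4184.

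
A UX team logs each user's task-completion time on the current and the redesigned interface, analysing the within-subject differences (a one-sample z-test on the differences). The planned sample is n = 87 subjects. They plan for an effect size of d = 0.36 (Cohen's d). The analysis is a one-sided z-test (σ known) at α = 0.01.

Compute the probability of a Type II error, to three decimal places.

Noncentrality parameter: δ = d·√n = 0.36 × √87 = 3.3579
Critical value for a one-sided test at α = 0.01: z_α = 2.326.
Power = Φ(δ − 2.326) = Φ(1.032) = 0.8488.
Type II error: β = 1 − power = 1 − 0.8488 = 0.1512.

β ≈ 0.151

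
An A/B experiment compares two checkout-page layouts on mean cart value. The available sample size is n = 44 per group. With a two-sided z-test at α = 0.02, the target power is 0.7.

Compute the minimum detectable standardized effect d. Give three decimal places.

d ≈ 0.608

Need Φ(δ − 2.326) = 0.7, so δ = 2.326 + 0.524 = 2.851.
(Lower-tail contribution to power is negligible for δ > 0.)
δ = d·√(n/2) ⇒ d = δ/√(n/2) = 2.851/√(44/2) = 0.6078.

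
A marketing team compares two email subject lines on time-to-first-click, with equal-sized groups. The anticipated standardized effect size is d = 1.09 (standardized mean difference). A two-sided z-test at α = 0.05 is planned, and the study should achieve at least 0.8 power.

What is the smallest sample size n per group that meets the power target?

n = 14 per group

Set Φ(δ − 1.960) = 0.8; then δ − 1.960 = Φ⁻¹(0.8) = 0.842, giving δ = 2.802.
(The Φ(−δ − z_{α/2}) term is vanishingly small for δ > 0 and is dropped in the standard sample-size formula.)
δ = d·√(n/2) ⇒ n = 2(δ/d)² = 2 × (2.802 / 1.09)² = 13.21.
Round up to the next whole unit.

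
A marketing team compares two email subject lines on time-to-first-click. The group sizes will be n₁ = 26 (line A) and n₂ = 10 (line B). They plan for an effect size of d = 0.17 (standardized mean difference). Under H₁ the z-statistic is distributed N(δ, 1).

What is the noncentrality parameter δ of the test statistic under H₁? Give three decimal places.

δ = d / √(1/n₁ + 1/n₂) = 0.17 / √(1/26 + 1/10) = 0.4569

δ ≈ 0.457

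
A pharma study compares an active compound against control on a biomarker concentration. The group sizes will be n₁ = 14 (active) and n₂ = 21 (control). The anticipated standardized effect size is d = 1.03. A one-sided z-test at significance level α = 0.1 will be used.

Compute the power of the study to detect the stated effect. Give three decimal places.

Power ≈ 0.956

Noncentrality parameter: δ = d / √(1/n₁ + 1/n₂) = 1.03 / √(1/14 + 1/21) = 2.9852
Critical value for a one-sided test at α = 0.1: z_α = 1.282.
Power = P(Z > 1.282 − δ) = Φ(1.704) = 0.9558.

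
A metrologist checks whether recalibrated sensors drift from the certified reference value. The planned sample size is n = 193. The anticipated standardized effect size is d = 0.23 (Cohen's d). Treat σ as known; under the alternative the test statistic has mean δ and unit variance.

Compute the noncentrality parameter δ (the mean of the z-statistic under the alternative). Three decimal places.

δ ≈ 3.195

The noncentrality parameter scales effect size by the design's sample-size factor: δ = d·√n = 0.23 × √193 = 3.1953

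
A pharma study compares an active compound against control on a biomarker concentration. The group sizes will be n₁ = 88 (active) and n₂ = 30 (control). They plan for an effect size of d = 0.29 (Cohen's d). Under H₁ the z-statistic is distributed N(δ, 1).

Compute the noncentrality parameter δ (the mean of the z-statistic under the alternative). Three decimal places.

δ ≈ 1.372

δ = d / √(1/n₁ + 1/n₂) = 0.29 / √(1/88 + 1/30) = 1.3717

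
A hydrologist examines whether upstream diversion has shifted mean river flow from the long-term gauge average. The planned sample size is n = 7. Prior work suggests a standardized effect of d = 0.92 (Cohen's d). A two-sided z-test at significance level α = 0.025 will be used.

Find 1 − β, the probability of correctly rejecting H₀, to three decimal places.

Power ≈ 0.576

Noncentrality parameter: δ = d·√n = 0.92 × √7 = 2.4341
Two-sided α = 0.025 → critical value z_{0.0125} = 2.241.
Power = Φ(δ − 2.241) + Φ(−δ − 2.241) = Φ(0.193) + Φ(-4.675) = 0.5764 + 0.0000 = 0.5764.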